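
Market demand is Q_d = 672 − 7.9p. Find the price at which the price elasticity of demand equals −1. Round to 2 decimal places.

42.53

For linear demand Q_d = a − bp, E = −bp/(a − bp). |E| = 1 ⇒ bp = a − bp ⇒ p = a/(2b).
p = 672/(2·7.9) ≈ 42.53.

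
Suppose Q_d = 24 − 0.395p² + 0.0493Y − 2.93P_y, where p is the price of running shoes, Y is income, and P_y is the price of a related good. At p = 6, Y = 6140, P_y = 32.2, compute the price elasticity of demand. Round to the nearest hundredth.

-0.13

Substituting, Q_d = 24 − 0.395(6)² + 0.0493(6140) − 2.93(32.2) = 24 − 14.22 + 302.702 − 94.346 = 218.136.
∂Q_d/∂p = −2·0.395·p = -4.74, so E_p = -4.74·(6/218.136) ≈ -0.13.
|E_p| < 1: demand is inelastic.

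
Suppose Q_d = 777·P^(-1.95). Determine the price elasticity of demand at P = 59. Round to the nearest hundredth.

For a Cobb–Douglas (constant-elasticity) form Q_d = A·P^α·…, the elasticity with respect to P equals the exponent α at every point.
Here the exponent on P is -1.95, so the price elasticity of demand is -1.95.

-1.95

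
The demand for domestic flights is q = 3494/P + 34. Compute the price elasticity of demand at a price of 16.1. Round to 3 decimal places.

-0.865

At P = 16.1, q = 251.0186.
dq/dP = −3494/P² = −13.4794.
Point elasticity E = (dq/dP)·(P/q) = -13.4794 × 16.1/251.0186 ≈ -0.865.
|E| < 1, so demand is inelastic at this price.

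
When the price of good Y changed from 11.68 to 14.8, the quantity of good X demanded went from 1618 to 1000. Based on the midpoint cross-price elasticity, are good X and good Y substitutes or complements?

%ΔQ_x = (1000 − 1618)/[(1618+1000)/2] = -618/1309 ≈ -0.4721.
%ΔP_y = (14.8 − 11.68)/[(11.68+14.8)/2] ≈ 0.2356.
E_xy = -0.4721/0.2356 ≈ -2.003.
E_xy < 0, so the goods are complements.

complements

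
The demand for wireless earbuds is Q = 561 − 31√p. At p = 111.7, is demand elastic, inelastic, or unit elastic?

At p = 111.7, Q = 233.3665.
dQ/dp = −31/(2√p) = −31/(2·10.5688).
Point elasticity E = (dQ/dp)·(p/Q) = -1.4666 × 111.7/233.3665 ≈ -0.702.
|E| ≈ 0.702 < 1, so demand is inelastic.

inelastic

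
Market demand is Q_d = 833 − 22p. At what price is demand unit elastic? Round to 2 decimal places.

For linear demand Q_d = a − bp, E = −bp/(a − bp). |E| = 1 ⇒ bp = a − bp ⇒ p = a/(2b).
p = 833/(2·22) ≈ 18.93.

18.93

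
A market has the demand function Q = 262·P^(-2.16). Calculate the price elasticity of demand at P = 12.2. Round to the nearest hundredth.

-2.16

For a Cobb–Douglas (constant-elasticity) form Q = A·P^α·…, the elasticity with respect to P equals the exponent α at every point.
Here the exponent on P is -2.16, so the price elasticity of demand is -2.16.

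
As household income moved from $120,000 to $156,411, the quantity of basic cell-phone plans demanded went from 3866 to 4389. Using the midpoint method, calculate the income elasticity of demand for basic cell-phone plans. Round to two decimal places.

0.48

%ΔQ = (4389 − 3866)/[(3866+4389)/2] = 523/4127.5 ≈ 0.1267.
%ΔY = (156,411 − 120,000)/[(120,000+156,411)/2] = 36411/138205.5 ≈ 0.2635.
E_I = %ΔQ/%ΔY ≈ 0.48.
E_I ∈ (0,1): normal good (necessity).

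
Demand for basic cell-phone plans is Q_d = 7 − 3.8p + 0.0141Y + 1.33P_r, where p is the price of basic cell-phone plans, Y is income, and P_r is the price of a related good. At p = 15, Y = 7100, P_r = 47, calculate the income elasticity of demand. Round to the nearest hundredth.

First evaluate Q_d: 7 − 3.8(15) + 0.0141(7100) + 1.33(47) = 7 − 57 + 100.11 + 62.51 = 112.62.
∂Q_d/∂Y = +0.0141, so E_I = 0.0141·(7100/112.62) ≈ 0.89.
E_I ∈ (0,1): normal good (necessity).

0.89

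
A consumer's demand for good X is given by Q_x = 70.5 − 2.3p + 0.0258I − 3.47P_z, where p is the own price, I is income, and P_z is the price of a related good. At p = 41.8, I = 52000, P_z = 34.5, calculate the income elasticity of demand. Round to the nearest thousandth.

1.122

Evaluating quantity at (p, I, P_z) gives Q_x = 70.5 − 2.3(41.8) + 0.0258(52000) − 3.47(34.5) = 70.5 − 96.14 + 1341.6 − 119.715 = 1196.245.
∂Q_x/∂I = +0.0258, so E_I = 0.0258·(52000/1196.245) ≈ 1.122.
E_I > 1: normal good (luxury).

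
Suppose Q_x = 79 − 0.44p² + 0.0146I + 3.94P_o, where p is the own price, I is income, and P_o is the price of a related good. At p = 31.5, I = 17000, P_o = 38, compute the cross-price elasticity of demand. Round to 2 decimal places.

3.71

First evaluate Q_x: 79 − 0.44(31.5)² + 0.0146(17000) + 3.94(38) = 79 − 436.59 + 248.2 + 149.72 = 40.33.
∂Q_x/∂P_o = +3.94, so E_xy = 3.94·(38/40.33) ≈ 3.71.
E_xy > 0: the goods are substitutes.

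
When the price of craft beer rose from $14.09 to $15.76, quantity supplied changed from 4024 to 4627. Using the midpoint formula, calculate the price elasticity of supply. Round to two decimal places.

1.25

%Δq = (4627 − 4024)/[(4024 + 4627)/2] = 603/4325.5 ≈ 0.1394.
%ΔP = (15.76 − 14.09)/[(14.09 + 15.76)/2] = 1.67/14.925 ≈ 0.1119.
Arc elasticity E = %Δq/%ΔP ≈ 0.1394/0.1119 ≈ 1.25.
|E| > 1: supply is elastic over this range.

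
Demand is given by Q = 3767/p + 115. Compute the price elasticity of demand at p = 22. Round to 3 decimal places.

At p = 22, Q = 286.2273.
dQ/dp = −3767/p² = −7.7831.
Point elasticity E = (dQ/dp)·(p/Q) = -7.7831 × 22/286.2273 ≈ -0.598.
|E| < 1, so demand is inelastic at this price.

-0.598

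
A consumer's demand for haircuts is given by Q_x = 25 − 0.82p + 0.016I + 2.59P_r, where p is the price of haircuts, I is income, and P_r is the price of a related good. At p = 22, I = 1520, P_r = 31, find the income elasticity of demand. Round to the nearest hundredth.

Q_x = 25 − 0.82(22) + 0.016(1520) + 2.59(31) = 25 − 18.04 + 24.32 + 80.29 = 111.57.
∂Q_x/∂I = +0.016, so E_I = 0.016·(1520/111.57) ≈ 0.22.
E_I ∈ (0,1): normal good (necessity).

0.22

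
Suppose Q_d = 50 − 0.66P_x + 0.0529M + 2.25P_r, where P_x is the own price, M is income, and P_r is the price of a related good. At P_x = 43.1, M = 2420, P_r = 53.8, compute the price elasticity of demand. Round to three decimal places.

Substituting, Q_d = 50 − 0.66(43.1) + 0.0529(2420) + 2.25(53.8) = 50 − 28.446 + 128.018 + 121.05 = 270.622.
∂Q_d/∂P_x = −0.66, so E_p = (−0.66)·(43.1/270.622) ≈ -0.105.
|E_p| < 1: demand is inelastic.

-0.105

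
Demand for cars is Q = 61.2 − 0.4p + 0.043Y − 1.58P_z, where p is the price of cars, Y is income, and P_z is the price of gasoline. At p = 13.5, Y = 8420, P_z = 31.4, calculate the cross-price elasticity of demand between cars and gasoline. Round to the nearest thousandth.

-0.135

At the given point, Q = 61.2 − 0.4(13.5) + 0.043(8420) − 1.58(31.4) = 61.2 − 5.4 + 362.06 − 49.612 = 368.248.
∂Q/∂P_z = −1.58, so E_xy = -1.58·(31.4/368.248) ≈ -0.135.
E_xy < 0: the goods are complements.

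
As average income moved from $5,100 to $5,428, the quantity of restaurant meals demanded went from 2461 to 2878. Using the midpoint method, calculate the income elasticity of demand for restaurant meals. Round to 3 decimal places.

2.507

%ΔQ = (2878 − 2461)/[(2461+2878)/2] = 417/2669.5 ≈ 0.1562.
%ΔI = (5,428 − 5,100)/[(5,100+5,428)/2] = 328/5264 ≈ 0.0623.
E_I = %ΔQ/%ΔI ≈ 2.507.
E_I > 1: normal good (luxury).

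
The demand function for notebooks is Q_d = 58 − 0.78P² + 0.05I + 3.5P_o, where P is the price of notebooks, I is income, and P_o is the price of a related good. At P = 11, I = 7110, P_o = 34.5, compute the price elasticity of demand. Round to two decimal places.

-0.43

Q_d = 58 − 0.78(11)² + 0.05(7110) + 3.5(34.5) = 58 − 94.38 + 355.5 + 120.75 = 439.87.
∂Q_d/∂P = −2·0.78·P = -17.16, so E_p = -17.16·(11/439.87) ≈ -0.43.
|E_p| < 1: demand is inelastic.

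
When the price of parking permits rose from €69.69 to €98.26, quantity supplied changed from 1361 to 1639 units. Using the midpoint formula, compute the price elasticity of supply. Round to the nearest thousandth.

0.545

%ΔQ = (1639 − 1361)/[(1361 + 1639)/2] = 278/1500 ≈ 0.1853.
%ΔP = (98.26 − 69.69)/[(69.69 + 98.26)/2] = 28.57/83.975 ≈ 0.3402.
Arc elasticity E = %ΔQ/%ΔP ≈ 0.1853/0.3402 ≈ 0.545.
|E| < 1: supply is inelastic over this range.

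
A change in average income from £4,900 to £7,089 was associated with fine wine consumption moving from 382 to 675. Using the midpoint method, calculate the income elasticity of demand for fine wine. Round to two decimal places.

%ΔQ = (675 − 382)/[(382+675)/2] = 293/528.5 ≈ 0.5544.
%ΔY = (7,089 − 4,900)/[(4,900+7,089)/2] = 2189/5994.5 ≈ 0.3652.
E_I = %ΔQ/%ΔY ≈ 1.52.
E_I > 1: normal good (luxury).

1.52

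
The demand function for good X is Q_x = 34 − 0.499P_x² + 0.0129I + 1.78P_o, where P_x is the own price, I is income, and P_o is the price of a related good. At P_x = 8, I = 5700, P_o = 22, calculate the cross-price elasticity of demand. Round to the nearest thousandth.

0.341

First evaluate Q_x: 34 − 0.499(8)² + 0.0129(5700) + 1.78(22) = 34 − 31.936 + 73.53 + 39.16 = 114.754.
∂Q_x/∂P_o = +1.78, so E_xy = 1.78·(22/114.754) ≈ 0.341.
E_xy > 0: the goods are substitutes.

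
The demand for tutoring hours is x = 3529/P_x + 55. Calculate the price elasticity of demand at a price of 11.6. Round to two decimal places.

At P_x = 11.6, x = 359.2241.
dx/dP_x = −3529/P_x² = −26.2262.
Point elasticity E = (dx/dP_x)·(P_x/x) = -26.2262 × 11.6/359.2241 ≈ -0.85.
|E| < 1, so demand is inelastic at this price.

-0.85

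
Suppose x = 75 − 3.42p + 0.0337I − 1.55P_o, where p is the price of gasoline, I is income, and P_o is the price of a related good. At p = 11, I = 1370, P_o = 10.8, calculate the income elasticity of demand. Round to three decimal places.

0.691

Evaluating quantity at (p, I, P_o) gives x = 75 − 3.42(11) + 0.0337(1370) − 1.55(10.8) = 75 − 37.62 + 46.169 − 16.74 = 66.809.
∂x/∂I = +0.0337, so E_I = 0.0337·(1370/66.809) ≈ 0.691.
E_I ∈ (0,1): normal good (necessity).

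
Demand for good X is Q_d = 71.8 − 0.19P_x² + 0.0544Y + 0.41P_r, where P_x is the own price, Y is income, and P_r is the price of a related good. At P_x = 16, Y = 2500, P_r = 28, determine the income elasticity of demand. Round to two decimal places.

At the given point, Q_d = 71.8 − 0.19(16)² + 0.0544(2500) + 0.41(28) = 71.8 − 48.64 + 136 + 11.48 = 170.64.
∂Q_d/∂Y = +0.0544, so E_I = 0.0544·(2500/170.64) ≈ 0.80.
E_I ∈ (0,1): normal good (necessity).

0.80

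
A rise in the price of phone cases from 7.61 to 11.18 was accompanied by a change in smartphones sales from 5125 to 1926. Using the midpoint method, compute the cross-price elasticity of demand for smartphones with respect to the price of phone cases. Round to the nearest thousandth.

-2.388

%ΔQ_x = (1926 − 5125)/[(5125+1926)/2] = -3199/3525.5 ≈ -0.9074.
%ΔP_y = (11.18 − 7.61)/[(7.61+11.18)/2] ≈ 0.3800.
E_xy = -0.9074/0.3800 ≈ -2.388.
E_xy < 0, so smartphones and phone cases are complements.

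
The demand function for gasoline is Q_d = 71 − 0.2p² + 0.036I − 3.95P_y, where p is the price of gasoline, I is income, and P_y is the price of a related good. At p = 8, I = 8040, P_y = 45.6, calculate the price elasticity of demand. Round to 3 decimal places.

-0.153

Substituting, Q_d = 71 − 0.2(8)² + 0.036(8040) − 3.95(45.6) = 71 − 12.8 + 289.44 − 180.12 = 167.52.
∂Q_d/∂p = −2·0.2·p = -3.2, so E_p = -3.2·(8/167.52) ≈ -0.153.
|E_p| < 1: demand is inelastic.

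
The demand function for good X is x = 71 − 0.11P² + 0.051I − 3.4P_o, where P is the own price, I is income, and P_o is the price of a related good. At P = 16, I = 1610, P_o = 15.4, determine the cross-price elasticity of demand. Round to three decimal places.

-0.721

Evaluating quantity at (P, I, P_o) gives x = 71 − 0.11(16)² + 0.051(1610) − 3.4(15.4) = 71 − 28.16 + 82.11 − 52.36 = 72.59.
∂x/∂P_o = −3.4, so E_xy = -3.4·(15.4/72.59) ≈ -0.721.
E_xy < 0: the goods are complements.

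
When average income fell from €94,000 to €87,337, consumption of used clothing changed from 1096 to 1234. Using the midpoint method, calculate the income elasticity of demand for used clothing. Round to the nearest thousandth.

-1.612

%ΔQ = (1234 − 1096)/[(1096+1234)/2] = 138/1165 ≈ 0.1185.
%ΔY = (87,337 − 94,000)/[(94,000+87,337)/2] = -6663/90668.5 ≈ -0.0735.
E_I = %ΔQ/%ΔY ≈ -1.612.
E_I < 0: inferior good.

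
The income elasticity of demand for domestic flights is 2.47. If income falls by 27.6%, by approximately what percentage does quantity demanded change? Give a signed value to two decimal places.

%ΔQ ≈ E × %ΔI = (2.47) × (-27.6%) ≈ -68.17%.

-68.17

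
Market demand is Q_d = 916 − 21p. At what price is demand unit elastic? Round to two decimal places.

For linear demand Q_d = a − bp, E = −bp/(a − bp). |E| = 1 ⇒ bp = a − bp ⇒ p = a/(2b).
p = 916/(2·21) ≈ 21.81.

21.81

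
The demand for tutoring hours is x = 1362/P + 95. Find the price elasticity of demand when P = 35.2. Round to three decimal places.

-0.289

At P = 35.2, x = 133.6932.
dx/dP = −1362/P² = −1.0992.
Point elasticity E = (dx/dP)·(P/x) = -1.0992 × 35.2/133.6932 ≈ -0.289.
|E| < 1, so demand is inelastic at this price.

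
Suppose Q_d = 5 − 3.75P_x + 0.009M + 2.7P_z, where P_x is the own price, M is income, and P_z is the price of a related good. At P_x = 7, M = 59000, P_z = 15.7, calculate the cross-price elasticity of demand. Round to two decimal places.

0.08

At the given point, Q_d = 5 − 3.75(7) + 0.009(59000) + 2.7(15.7) = 5 − 26.25 + 531 + 42.39 = 552.14.
∂Q_d/∂P_z = +2.7, so E_xy = 2.7·(15.7/552.14) ≈ 0.08.
E_xy > 0: the goods are substitutes.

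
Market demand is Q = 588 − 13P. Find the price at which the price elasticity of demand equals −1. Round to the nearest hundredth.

22.62

For linear demand Q = a − bP, E = −bP/(a − bP). |E| = 1 ⇒ bP = a − bP ⇒ P = a/(2b).
P = 588/(2·13) ≈ 22.62.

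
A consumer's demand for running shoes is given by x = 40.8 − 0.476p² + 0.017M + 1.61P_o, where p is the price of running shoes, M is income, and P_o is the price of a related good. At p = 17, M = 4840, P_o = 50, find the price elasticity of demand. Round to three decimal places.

-4.168

Evaluating quantity at (p, M, P_o) gives x = 40.8 − 0.476(17)² + 0.017(4840) + 1.61(50) = 40.8 − 137.564 + 82.28 + 80.5 = 66.016.
∂x/∂p = −2·0.476·p = -16.184, so E_p = -16.184·(17/66.016) ≈ -4.168.
|E_p| > 1: demand is elastic.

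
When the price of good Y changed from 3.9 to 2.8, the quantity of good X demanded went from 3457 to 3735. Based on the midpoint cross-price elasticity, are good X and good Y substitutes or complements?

%ΔQ_x = (3735 − 3457)/[(3457+3735)/2] = 278/3596 ≈ 0.0773.
%ΔP_y = (2.8 − 3.9)/[(3.9+2.8)/2] ≈ -0.3284.
E_xy = 0.0773/-0.3284 ≈ -0.235.
E_xy < 0, so the goods are complements.

complements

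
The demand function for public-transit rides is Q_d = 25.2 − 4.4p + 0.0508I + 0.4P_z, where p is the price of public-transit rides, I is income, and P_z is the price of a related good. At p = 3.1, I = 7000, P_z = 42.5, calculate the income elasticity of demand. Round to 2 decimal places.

0.93

First evaluate Q_d: 25.2 − 4.4(3.1) + 0.0508(7000) + 0.4(42.5) = 25.2 − 13.64 + 355.6 + 17 = 384.16.
∂Q_d/∂I = +0.0508, so E_I = 0.0508·(7000/384.16) ≈ 0.93.
E_I ∈ (0,1): normal good (necessity).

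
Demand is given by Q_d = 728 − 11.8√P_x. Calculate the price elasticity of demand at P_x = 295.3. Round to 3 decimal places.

-0.193

At P_x = 295.3, Q_d = 525.2253.
dQ_d/dP_x = −11.8/(2√P_x) = −11.8/(2·17.1843).
Point elasticity E = (dQ_d/dP_x)·(P_x/Q_d) = -0.3433 × 295.3/525.2253 ≈ -0.193.
|E| < 1, so demand is inelastic at this price.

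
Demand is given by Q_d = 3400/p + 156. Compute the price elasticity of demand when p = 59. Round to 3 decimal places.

At p = 59, Q_d = 213.6271.
dQ_d/dp = −3400/p² = −0.9767.
Point elasticity E = (dQ_d/dp)·(p/Q_d) = -0.9767 × 59/213.6271 ≈ -0.270.
|E| < 1, so demand is inelastic at this price.

-0.270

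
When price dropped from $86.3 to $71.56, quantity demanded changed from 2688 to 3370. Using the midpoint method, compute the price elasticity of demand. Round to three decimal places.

%Δq = (3370 − 2688)/[(2688 + 3370)/2] = 682/3029 ≈ 0.2252.
%Δp = (71.56 − 86.3)/[(86.3 + 71.56)/2] = -14.74/78.93 ≈ -0.1867.
Arc elasticity E = %Δq/%Δp ≈ 0.2252/-0.1867 ≈ -1.206.
|E| > 1: demand is elastic over this range.

-1.206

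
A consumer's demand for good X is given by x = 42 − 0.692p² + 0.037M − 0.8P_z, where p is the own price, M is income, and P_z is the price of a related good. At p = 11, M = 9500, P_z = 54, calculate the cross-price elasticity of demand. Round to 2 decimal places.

Substituting, x = 42 − 0.692(11)² + 0.037(9500) − 0.8(54) = 42 − 83.732 + 351.5 − 43.2 = 266.568.
∂x/∂P_z = −0.8, so E_xy = -0.8·(54/266.568) ≈ -0.16.
E_xy < 0: the goods are complements.

-0.16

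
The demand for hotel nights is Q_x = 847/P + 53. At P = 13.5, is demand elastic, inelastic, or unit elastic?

inelastic

At P = 13.5, Q_x = 115.7407.
dQ_x/dP = −847/P² = −4.6475.
Point elasticity E = (dQ_x/dP)·(P/Q_x) = -4.6475 × 13.5/115.7407 ≈ -0.542.
|E| ≈ 0.542 < 1, so demand is inelastic.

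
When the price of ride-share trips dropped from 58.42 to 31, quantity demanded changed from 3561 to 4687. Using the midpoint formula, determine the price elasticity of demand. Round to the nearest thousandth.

-0.445

%Δq = (4687 − 3561)/[(3561 + 4687)/2] = 1126/4124 ≈ 0.2730.
%ΔP = (31 − 58.42)/[(58.42 + 31)/2] = -27.42/44.71 ≈ -0.6133.
Arc elasticity E = %Δq/%ΔP ≈ 0.2730/-0.6133 ≈ -0.445.
|E| < 1: demand is inelastic over this range.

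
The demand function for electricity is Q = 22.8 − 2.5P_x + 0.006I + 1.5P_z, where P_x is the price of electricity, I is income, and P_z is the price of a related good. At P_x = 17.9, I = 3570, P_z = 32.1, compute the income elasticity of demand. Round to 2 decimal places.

0.45

Substituting, Q = 22.8 − 2.5(17.9) + 0.006(3570) + 1.5(32.1) = 22.8 − 44.75 + 21.42 + 48.15 = 47.62.
∂Q/∂I = +0.006, so E_I = 0.006·(3570/47.62) ≈ 0.45.
E_I ∈ (0,1): normal good (necessity).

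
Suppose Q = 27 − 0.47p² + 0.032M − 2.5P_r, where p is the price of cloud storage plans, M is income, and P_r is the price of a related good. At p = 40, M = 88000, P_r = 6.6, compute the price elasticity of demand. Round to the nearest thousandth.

At the given point, Q = 27 − 0.47(40)² + 0.032(88000) − 2.5(6.6) = 27 − 752 + 2816 − 16.5 = 2074.5.
∂Q/∂p = −2·0.47·p = -37.6, so E_p = -37.6·(40/2074.5) ≈ -0.725.
|E_p| < 1: demand is inelastic.

-0.725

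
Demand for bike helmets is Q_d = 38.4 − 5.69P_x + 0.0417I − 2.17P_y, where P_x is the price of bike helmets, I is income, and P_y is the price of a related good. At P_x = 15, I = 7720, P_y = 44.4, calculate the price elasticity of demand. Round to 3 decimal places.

Substituting, Q_d = 38.4 − 5.69(15) + 0.0417(7720) − 2.17(44.4) = 38.4 − 85.35 + 321.924 − 96.348 = 178.626.
∂Q_d/∂P_x = −5.69, so E_p = (−5.69)·(15/178.626) ≈ -0.478.
|E_p| < 1: demand is inelastic.

-0.478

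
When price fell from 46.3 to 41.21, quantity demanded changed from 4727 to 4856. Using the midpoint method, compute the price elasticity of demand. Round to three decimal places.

-0.231

%ΔQ = (4856 − 4727)/[(4727 + 4856)/2] = 129/4791.5 ≈ 0.0269.
%Δp = (41.21 − 46.3)/[(46.3 + 41.21)/2] = -5.09/43.755 ≈ -0.1163.
Arc elasticity E = %ΔQ/%Δp ≈ 0.0269/-0.1163 ≈ -0.231.
|E| < 1: demand is inelastic over this range.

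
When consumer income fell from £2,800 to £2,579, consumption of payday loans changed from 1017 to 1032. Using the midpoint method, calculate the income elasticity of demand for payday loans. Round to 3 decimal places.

-0.178

%ΔQ = (1032 − 1017)/[(1017+1032)/2] = 15/1024.5 ≈ 0.0146.
%ΔM = (2,579 − 2,800)/[(2,800+2,579)/2] = -221/2689.5 ≈ -0.0822.
E_I = %ΔQ/%ΔM ≈ -0.178.
E_I < 0: inferior good.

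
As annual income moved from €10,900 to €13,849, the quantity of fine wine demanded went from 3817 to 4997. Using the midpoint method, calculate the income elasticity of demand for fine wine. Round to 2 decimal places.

%ΔQ = (4997 − 3817)/[(3817+4997)/2] = 1180/4407 ≈ 0.2678.
%ΔY = (13,849 − 10,900)/[(10,900+13,849)/2] = 2949/12374.5 ≈ 0.2383.
E_I = %ΔQ/%ΔY ≈ 1.12.
E_I > 1: normal good (luxury).

1.12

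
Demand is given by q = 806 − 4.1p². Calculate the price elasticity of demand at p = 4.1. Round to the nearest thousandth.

At p = 4.1, q = 737.079.
dq/dp = −2·4.1·p = −33.62.
Point elasticity E = (dq/dp)·(p/q) = -33.62 × 4.1/737.079 ≈ -0.187.
|E| < 1, so demand is inelastic at this price.

-0.187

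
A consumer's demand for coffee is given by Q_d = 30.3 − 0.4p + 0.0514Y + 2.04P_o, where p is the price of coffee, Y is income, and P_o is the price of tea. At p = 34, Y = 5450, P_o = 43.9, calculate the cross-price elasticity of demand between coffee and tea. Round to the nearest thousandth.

At the given point, Q_d = 30.3 − 0.4(34) + 0.0514(5450) + 2.04(43.9) = 30.3 − 13.6 + 280.13 + 89.556 = 386.386.
∂Q_d/∂P_o = +2.04, so E_xy = 2.04·(43.9/386.386) ≈ 0.232.
E_xy > 0: the goods are substitutes.

0.232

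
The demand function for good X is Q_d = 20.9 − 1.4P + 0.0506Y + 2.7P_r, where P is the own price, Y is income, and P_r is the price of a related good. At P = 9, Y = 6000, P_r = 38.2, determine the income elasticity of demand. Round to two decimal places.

0.73

Substituting, Q_d = 20.9 − 1.4(9) + 0.0506(6000) + 2.7(38.2) = 20.9 − 12.6 + 303.6 + 103.14 = 415.04.
∂Q_d/∂Y = +0.0506, so E_I = 0.0506·(6000/415.04) ≈ 0.73.
E_I ∈ (0,1): normal good (necessity).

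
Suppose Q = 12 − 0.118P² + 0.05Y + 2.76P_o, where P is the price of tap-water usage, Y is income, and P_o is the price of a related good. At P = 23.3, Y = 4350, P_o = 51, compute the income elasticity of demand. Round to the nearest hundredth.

At the given point, Q = 12 − 0.118(23.3)² + 0.05(4350) + 2.76(51) = 12 − 64.061 + 217.5 + 140.76 = 306.199.
∂Q/∂Y = +0.05, so E_I = 0.05·(4350/306.199) ≈ 0.71.
E_I ∈ (0,1): normal good (necessity).

0.71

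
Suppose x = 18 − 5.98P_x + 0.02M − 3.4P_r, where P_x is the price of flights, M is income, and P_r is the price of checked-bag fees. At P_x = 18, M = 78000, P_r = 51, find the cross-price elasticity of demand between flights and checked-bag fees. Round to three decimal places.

-0.134

At the given point, x = 18 − 5.98(18) + 0.02(78000) − 3.4(51) = 18 − 107.64 + 1560 − 173.4 = 1296.96.
∂x/∂P_r = −3.4, so E_xy = -3.4·(51/1296.96) ≈ -0.134.
E_xy < 0: the goods are complements.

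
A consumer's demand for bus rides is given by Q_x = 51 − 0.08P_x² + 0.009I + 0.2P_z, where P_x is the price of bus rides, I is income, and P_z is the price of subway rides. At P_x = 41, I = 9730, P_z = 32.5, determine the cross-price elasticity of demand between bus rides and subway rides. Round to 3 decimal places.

0.614

Q_x = 51 − 0.08(41)² + 0.009(9730) + 0.2(32.5) = 51 − 134.48 + 87.57 + 6.5 = 10.59.
∂Q_x/∂P_z = +0.2, so E_xy = 0.2·(32.5/10.59) ≈ 0.614.
E_xy > 0: the goods are substitutes.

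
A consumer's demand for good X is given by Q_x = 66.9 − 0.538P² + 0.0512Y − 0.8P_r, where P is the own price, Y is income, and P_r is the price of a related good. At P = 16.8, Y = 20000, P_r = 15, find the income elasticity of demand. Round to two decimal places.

1.10

Evaluating quantity at (P, Y, P_r) gives Q_x = 66.9 − 0.538(16.8)² + 0.0512(20000) − 0.8(15) = 66.9 − 151.8451 + 1024 − 12 = 927.0549.
∂Q_x/∂Y = +0.0512, so E_I = 0.0512·(20000/927.0549) ≈ 1.10.
E_I > 1: normal good (luxury).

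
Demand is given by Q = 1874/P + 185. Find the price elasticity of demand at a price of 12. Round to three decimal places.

At P = 12, Q = 341.1667.
dQ/dP = −1874/P² = −13.0139.
Point elasticity E = (dQ/dP)·(P/Q) = -13.0139 × 12/341.1667 ≈ -0.458.
|E| < 1, so demand is inelastic at this price.

-0.458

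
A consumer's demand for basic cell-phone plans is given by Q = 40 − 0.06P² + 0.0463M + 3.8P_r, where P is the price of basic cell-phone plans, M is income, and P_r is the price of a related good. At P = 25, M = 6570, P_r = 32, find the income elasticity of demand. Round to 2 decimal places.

Q = 40 − 0.06(25)² + 0.0463(6570) + 3.8(32) = 40 − 37.5 + 304.191 + 121.6 = 428.291.
∂Q/∂M = +0.0463, so E_I = 0.0463·(6570/428.291) ≈ 0.71.
E_I ∈ (0,1): normal good (necessity).

0.71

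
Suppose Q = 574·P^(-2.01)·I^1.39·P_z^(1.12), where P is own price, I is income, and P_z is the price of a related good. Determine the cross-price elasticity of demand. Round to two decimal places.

1.12

For a Cobb–Douglas (constant-elasticity) form Q = A·P_z^α·…, the elasticity with respect to P_z equals the exponent α at every point.
Here the exponent on P_z is 1.12, so the cross-price elasticity of demand is 1.12.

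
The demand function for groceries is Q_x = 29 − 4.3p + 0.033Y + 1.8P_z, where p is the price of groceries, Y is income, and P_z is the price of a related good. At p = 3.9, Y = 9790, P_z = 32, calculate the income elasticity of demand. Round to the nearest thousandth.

0.822

Evaluating quantity at (p, Y, P_z) gives Q_x = 29 − 4.3(3.9) + 0.033(9790) + 1.8(32) = 29 − 16.77 + 323.07 + 57.6 = 392.9.
∂Q_x/∂Y = +0.033, so E_I = 0.033·(9790/392.9) ≈ 0.822.
E_I ∈ (0,1): normal good (necessity).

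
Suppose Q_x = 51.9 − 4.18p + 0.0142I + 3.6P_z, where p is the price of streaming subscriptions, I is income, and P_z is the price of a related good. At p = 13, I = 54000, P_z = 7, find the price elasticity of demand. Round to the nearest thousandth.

Evaluating quantity at (p, I, P_z) gives Q_x = 51.9 − 4.18(13) + 0.0142(54000) + 3.6(7) = 51.9 − 54.34 + 766.8 + 25.2 = 789.56.
∂Q_x/∂p = −4.18, so E_p = (−4.18)·(13/789.56) ≈ -0.069.
|E_p| < 1: demand is inelastic.

-0.069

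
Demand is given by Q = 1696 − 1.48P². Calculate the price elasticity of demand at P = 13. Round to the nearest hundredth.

At P = 13, Q = 1445.88.
dQ/dP = −2·1.48·P = −38.48.
Point elasticity E = (dQ/dP)·(P/Q) = -38.48 × 13/1445.88 ≈ -0.35.
|E| < 1, so demand is inelastic at this price.

-0.35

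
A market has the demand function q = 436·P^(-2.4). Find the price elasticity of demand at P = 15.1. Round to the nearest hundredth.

For a Cobb–Douglas (constant-elasticity) form q = A·P^α·…, the elasticity with respect to P equals the exponent α at every point.
Here the exponent on P is -2.4, so the price elasticity of demand is -2.40.

-2.40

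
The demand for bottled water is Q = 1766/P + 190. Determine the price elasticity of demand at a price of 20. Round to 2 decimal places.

At P = 20, Q = 278.3.
dQ/dP = −1766/P² = −4.415.
Point elasticity E = (dQ/dP)·(P/Q) = -4.415 × 20/278.3 ≈ -0.32.
|E| < 1, so demand is inelastic at this price.

-0.32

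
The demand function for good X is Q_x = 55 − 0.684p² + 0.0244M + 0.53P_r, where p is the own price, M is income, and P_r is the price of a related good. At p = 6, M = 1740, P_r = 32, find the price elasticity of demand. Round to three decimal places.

First evaluate Q_x: 55 − 0.684(6)² + 0.0244(1740) + 0.53(32) = 55 − 24.624 + 42.456 + 16.96 = 89.792.
∂Q_x/∂p = −2·0.684·p = -8.208, so E_p = -8.208·(6/89.792) ≈ -0.548.
|E_p| < 1: demand is inelastic.

-0.548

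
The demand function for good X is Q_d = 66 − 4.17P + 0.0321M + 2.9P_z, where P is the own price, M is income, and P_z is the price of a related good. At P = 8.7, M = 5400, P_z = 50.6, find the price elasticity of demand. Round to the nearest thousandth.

-0.104

Evaluating quantity at (P, M, P_z) gives Q_d = 66 − 4.17(8.7) + 0.0321(5400) + 2.9(50.6) = 66 − 36.279 + 173.34 + 146.74 = 349.801.
∂Q_d/∂P = −4.17, so E_p = (−4.17)·(8.7/349.801) ≈ -0.104.
|E_p| < 1: demand is inelastic.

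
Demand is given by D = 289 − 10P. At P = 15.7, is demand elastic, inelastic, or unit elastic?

At P = 15.7, D = 132.
dD/dP = −10.
Point elasticity E = (dD/dP)·(P/D) = -10 × 15.7/132 ≈ -1.189.
|E| ≈ 1.189 > 1, so demand is elastic.

elastic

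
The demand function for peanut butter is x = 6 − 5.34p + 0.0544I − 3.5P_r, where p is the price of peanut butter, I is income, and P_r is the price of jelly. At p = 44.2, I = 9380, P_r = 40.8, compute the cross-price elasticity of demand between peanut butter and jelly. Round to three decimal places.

-1.039

Evaluating quantity at (p, I, P_r) gives x = 6 − 5.34(44.2) + 0.0544(9380) − 3.5(40.8) = 6 − 236.028 + 510.272 − 142.8 = 137.444.
∂x/∂P_r = −3.5, so E_xy = -3.5·(40.8/137.444) ≈ -1.039.
E_xy < 0: the goods are complements.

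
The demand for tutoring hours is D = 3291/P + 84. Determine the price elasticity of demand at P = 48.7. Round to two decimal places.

At P = 48.7, D = 151.577.
dD/dP = −3291/P² = −1.3876.
Point elasticity E = (dD/dP)·(P/D) = -1.3876 × 48.7/151.577 ≈ -0.45.
|E| < 1, so demand is inelastic at this price.

-0.45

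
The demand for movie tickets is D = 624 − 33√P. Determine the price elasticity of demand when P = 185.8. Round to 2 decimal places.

-1.29

At P = 185.8, D = 174.182.
dD/dP = −33/(2√P) = −33/(2·13.6308).
Point elasticity E = (dD/dP)·(P/D) = -1.2105 × 185.8/174.182 ≈ -1.29.
|E| > 1, so demand is elastic at this price.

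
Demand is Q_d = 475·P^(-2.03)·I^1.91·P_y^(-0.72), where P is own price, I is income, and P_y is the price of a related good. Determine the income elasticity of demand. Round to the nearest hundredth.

For a Cobb–Douglas (constant-elasticity) form Q_d = A·I^α·…, the elasticity with respect to I equals the exponent α at every point.
Here the exponent on I is 1.91, so the income elasticity of demand is 1.91.

1.91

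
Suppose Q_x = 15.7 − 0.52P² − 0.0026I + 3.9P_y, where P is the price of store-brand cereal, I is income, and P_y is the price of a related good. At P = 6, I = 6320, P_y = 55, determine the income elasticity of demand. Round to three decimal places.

-0.084

First evaluate Q_x: 15.7 − 0.52(6)² − 0.0026(6320) + 3.9(55) = 15.7 − 18.72 − 16.432 + 214.5 = 195.048.
∂Q_x/∂I = −0.0026, so E_I = -0.0026·(6320/195.048) ≈ -0.084.
E_I < 0: inferior good.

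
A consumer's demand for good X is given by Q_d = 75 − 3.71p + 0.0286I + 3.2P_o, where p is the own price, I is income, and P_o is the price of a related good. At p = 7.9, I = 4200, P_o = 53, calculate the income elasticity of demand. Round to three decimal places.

At the given point, Q_d = 75 − 3.71(7.9) + 0.0286(4200) + 3.2(53) = 75 − 29.309 + 120.12 + 169.6 = 335.411.
∂Q_d/∂I = +0.0286, so E_I = 0.0286·(4200/335.411) ≈ 0.358.
E_I ∈ (0,1): normal good (necessity).

0.358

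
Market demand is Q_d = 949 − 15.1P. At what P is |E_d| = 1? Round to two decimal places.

31.42

For linear demand Q_d = a − bP, E = −bP/(a − bP). |E| = 1 ⇒ bP = a − bP ⇒ P = a/(2b).
P = 949/(2·15.1) ≈ 31.42.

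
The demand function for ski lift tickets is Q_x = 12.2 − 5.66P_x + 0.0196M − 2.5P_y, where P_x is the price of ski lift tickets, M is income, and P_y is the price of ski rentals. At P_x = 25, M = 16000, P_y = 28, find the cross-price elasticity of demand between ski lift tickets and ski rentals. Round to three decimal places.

-0.612

Evaluating quantity at (P_x, M, P_y) gives Q_x = 12.2 − 5.66(25) + 0.0196(16000) − 2.5(28) = 12.2 − 141.5 + 313.6 − 70 = 114.3.
∂Q_x/∂P_y = −2.5, so E_xy = -2.5·(28/114.3) ≈ -0.612.
E_xy < 0: the goods are complements.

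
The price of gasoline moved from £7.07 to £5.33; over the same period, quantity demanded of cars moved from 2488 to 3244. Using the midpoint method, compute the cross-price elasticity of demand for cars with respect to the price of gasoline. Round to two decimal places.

-0.94

%ΔQ_x = (3244 − 2488)/[(2488+3244)/2] = 756/2866 ≈ 0.2638.
%ΔP_y = (5.33 − 7.07)/[(7.07+5.33)/2] ≈ -0.2806.
E_xy = 0.2638/-0.2806 ≈ -0.94.
E_xy < 0, so cars and gasoline are complements.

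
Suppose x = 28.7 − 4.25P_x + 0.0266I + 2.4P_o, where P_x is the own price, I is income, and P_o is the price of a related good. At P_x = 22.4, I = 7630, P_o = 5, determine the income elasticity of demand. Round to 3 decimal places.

Evaluating quantity at (P_x, I, P_o) gives x = 28.7 − 4.25(22.4) + 0.0266(7630) + 2.4(5) = 28.7 − 95.2 + 202.958 + 12 = 148.458.
∂x/∂I = +0.0266, so E_I = 0.0266·(7630/148.458) ≈ 1.367.
E_I > 1: normal good (luxury).

1.367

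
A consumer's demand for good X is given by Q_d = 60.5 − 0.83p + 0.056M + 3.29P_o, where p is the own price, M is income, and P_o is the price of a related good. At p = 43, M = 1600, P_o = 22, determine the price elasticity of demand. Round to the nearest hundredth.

Substituting, Q_d = 60.5 − 0.83(43) + 0.056(1600) + 3.29(22) = 60.5 − 35.69 + 89.6 + 72.38 = 186.79.
∂Q_d/∂p = −0.83, so E_p = (−0.83)·(43/186.79) ≈ -0.19.
|E_p| < 1: demand is inelastic.

-0.19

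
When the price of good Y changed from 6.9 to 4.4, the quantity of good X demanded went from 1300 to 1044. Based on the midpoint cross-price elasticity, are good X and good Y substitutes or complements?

%ΔQ_x = (1044 − 1300)/[(1300+1044)/2] = -256/1172 ≈ -0.2184.
%ΔP_y = (4.4 − 6.9)/[(6.9+4.4)/2] ≈ -0.4425.
E_xy = -0.2184/-0.4425 ≈ 0.494.
E_xy > 0, so the goods are substitutes.

substitutes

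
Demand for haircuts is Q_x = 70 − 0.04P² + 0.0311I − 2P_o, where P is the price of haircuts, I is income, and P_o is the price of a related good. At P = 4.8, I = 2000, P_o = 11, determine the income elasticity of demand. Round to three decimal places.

Evaluating quantity at (P, I, P_o) gives Q_x = 70 − 0.04(4.8)² + 0.0311(2000) − 2(11) = 70 − 0.9216 + 62.2 − 22 = 109.2784.
∂Q_x/∂I = +0.0311, so E_I = 0.0311·(2000/109.2784) ≈ 0.569.
E_I ∈ (0,1): normal good (necessity).

0.569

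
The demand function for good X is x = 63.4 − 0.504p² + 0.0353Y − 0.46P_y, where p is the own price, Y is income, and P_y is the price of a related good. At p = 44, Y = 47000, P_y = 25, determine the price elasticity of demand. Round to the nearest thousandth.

-2.654

x = 63.4 − 0.504(44)² + 0.0353(47000) − 0.46(25) = 63.4 − 975.744 + 1659.1 − 11.5 = 735.256.
∂x/∂p = −2·0.504·p = -44.352, so E_p = -44.352·(44/735.256) ≈ -2.654.
|E_p| > 1: demand is elastic.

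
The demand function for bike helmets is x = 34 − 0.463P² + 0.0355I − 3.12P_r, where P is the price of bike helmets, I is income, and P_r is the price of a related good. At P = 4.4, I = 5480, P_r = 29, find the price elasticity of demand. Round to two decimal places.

x = 34 − 0.463(4.4)² + 0.0355(5480) − 3.12(29) = 34 − 8.9637 + 194.54 − 90.48 = 129.0963.
∂x/∂P = −2·0.463·P = -4.0744, so E_p = -4.0744·(4.4/129.0963) ≈ -0.14.
|E_p| < 1: demand is inelastic.

-0.14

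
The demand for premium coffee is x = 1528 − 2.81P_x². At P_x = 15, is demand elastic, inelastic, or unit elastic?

elastic

At P_x = 15, x = 895.75.
dx/dP_x = −2·2.81·P_x = −84.3.
Point elasticity E = (dx/dP_x)·(P_x/x) = -84.3 × 15/895.75 ≈ -1.412.
|E| ≈ 1.412 > 1, so demand is elastic.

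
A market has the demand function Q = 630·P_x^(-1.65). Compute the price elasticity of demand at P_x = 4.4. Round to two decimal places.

For a Cobb–Douglas (constant-elasticity) form Q = A·P_x^α·…, the elasticity with respect to P_x equals the exponent α at every point.
Here the exponent on P_x is -1.65, so the price elasticity of demand is -1.65.

-1.65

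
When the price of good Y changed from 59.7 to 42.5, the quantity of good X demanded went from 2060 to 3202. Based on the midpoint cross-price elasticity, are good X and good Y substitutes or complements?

complements

%ΔQ_x = (3202 − 2060)/[(2060+3202)/2] = 1142/2631 ≈ 0.4341.
%ΔP_y = (42.5 − 59.7)/[(59.7+42.5)/2] ≈ -0.3366.
E_xy = 0.4341/-0.3366 ≈ -1.290.
E_xy < 0, so the goods are complements.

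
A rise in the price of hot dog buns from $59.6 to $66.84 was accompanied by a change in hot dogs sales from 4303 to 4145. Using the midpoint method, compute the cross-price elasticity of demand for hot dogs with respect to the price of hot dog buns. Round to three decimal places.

-0.327

%ΔQ_x = (4145 − 4303)/[(4303+4145)/2] = -158/4224 ≈ -0.0374.
%ΔP_y = (66.84 − 59.6)/[(59.6+66.84)/2] ≈ 0.1145.
E_xy = -0.0374/0.1145 ≈ -0.327.
E_xy < 0, so hot dogs and hot dog buns are complements.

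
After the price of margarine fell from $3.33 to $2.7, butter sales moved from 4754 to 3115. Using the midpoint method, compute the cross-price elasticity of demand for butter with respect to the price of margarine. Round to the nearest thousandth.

%ΔQ_x = (3115 − 4754)/[(4754+3115)/2] = -1639/3934.5 ≈ -0.4166.
%ΔP_y = (2.7 − 3.33)/[(3.33+2.7)/2] ≈ -0.2090.
E_xy = -0.4166/-0.2090 ≈ 1.994.
E_xy > 0, so butter and margarine are substitutes.

1.994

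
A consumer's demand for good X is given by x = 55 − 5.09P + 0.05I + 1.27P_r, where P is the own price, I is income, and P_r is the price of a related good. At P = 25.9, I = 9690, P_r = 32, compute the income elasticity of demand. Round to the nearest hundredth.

1.08

At the given point, x = 55 − 5.09(25.9) + 0.05(9690) + 1.27(32) = 55 − 131.831 + 484.5 + 40.64 = 448.309.
∂x/∂I = +0.05, so E_I = 0.05·(9690/448.309) ≈ 1.08.
E_I > 1: normal good (luxury).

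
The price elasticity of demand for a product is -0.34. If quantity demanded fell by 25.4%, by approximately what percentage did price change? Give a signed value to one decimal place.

74.7

%ΔQ ≈ E × %ΔP ⇒ %ΔP = %ΔQ / E = (-25.4%)/(-0.34) ≈ 74.7%.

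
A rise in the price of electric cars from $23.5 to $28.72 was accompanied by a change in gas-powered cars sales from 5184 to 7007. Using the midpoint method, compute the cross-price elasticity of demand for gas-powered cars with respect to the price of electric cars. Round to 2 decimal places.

%ΔQ_x = (7007 − 5184)/[(5184+7007)/2] = 1823/6095.5 ≈ 0.2991.
%ΔP_y = (28.72 − 23.5)/[(23.5+28.72)/2] ≈ 0.1999.
E_xy = 0.2991/0.1999 ≈ 1.50.
E_xy > 0, so gas-powered cars and electric cars are substitutes.

1.50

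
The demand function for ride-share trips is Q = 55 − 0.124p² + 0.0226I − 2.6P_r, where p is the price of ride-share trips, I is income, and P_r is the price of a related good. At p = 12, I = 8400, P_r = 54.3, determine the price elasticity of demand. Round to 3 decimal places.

-0.416

Evaluating quantity at (p, I, P_r) gives Q = 55 − 0.124(12)² + 0.0226(8400) − 2.6(54.3) = 55 − 17.856 + 189.84 − 141.18 = 85.804.
∂Q/∂p = −2·0.124·p = -2.976, so E_p = -2.976·(12/85.804) ≈ -0.416.
|E_p| < 1: demand is inelastic.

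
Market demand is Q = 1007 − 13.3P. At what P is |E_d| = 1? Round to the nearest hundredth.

For linear demand Q = a − bP, E = −bP/(a − bP). |E| = 1 ⇒ bP = a − bP ⇒ P = a/(2b).
P = 1007/(2·13.3) ≈ 37.86.

37.86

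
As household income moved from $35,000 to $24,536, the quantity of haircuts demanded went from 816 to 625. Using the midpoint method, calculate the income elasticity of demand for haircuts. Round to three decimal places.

0.754

%ΔQ = (625 − 816)/[(816+625)/2] = -191/720.5 ≈ -0.2651.
%ΔI = (24,536 − 35,000)/[(35,000+24,536)/2] = -10464/29768 ≈ -0.3515.
E_I = %ΔQ/%ΔI ≈ 0.754.
E_I ∈ (0,1): normal good (necessity).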